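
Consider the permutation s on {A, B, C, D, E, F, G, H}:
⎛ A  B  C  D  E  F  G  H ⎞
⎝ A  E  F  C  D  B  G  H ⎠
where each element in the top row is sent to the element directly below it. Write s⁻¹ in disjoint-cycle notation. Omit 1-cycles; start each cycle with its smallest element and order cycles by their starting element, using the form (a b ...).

The cycle decomposition of s is (B E D C F).
The inverse reverses every cycle; in canonical form, s⁻¹ = (B F C D E).

(B F C D E)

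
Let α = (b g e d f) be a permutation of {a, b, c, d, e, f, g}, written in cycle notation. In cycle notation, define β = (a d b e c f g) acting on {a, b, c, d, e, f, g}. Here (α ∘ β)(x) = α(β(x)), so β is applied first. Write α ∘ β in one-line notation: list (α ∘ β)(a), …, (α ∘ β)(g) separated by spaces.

Chase each element through β then α: a → d → f; b → e → d; c → f → b; d → b → g; e → c → c; f → g → e; g → a → a.
So α ∘ β in one-line form is f d b g c e a.

f d b g c e a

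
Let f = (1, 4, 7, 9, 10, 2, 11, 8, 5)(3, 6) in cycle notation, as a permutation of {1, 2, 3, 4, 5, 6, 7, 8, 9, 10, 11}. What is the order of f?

18

The cycle type of f is (9, 2).
The order is lcm(9, 2) = 18.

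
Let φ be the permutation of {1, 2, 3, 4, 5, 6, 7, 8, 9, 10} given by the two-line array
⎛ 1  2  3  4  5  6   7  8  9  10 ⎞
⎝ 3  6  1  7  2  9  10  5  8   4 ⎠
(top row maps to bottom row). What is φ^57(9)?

Tracing 9 → 8 → … returns to 9 after 5 steps, so 9 lies in a 5-cycle (2, 6, 9, 8, 5).
On a 5-cycle, φ^5 is the identity, so φ^57 = φ^2 there (57 ≡ 2 mod 5).
Stepping 2 places around the cycle: 9 → 8 → 5.

5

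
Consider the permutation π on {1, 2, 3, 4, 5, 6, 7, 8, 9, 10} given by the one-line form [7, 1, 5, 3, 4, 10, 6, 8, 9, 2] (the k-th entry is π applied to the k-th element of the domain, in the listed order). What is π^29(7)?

Tracing 7 → 6 → … returns to 7 after 5 steps, so 7 lies in a 5-cycle (1 7 6 10 2).
Since the cycle has length 5, π^29 acts on it the same as π^4 (29 mod 5 = 4).
Stepping 4 places around the cycle: 7 → 6 → 10 → 2 → 1.

1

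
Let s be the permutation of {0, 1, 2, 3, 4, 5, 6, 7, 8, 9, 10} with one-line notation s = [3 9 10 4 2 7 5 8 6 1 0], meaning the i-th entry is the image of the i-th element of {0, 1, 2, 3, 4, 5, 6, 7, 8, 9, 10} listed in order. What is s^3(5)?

6

Tracing 5 → 7 → … returns to 5 after 4 steps, so 5 lies in a 4-cycle (5 7 8 6).
Stepping 3 places around the cycle: 5 → 7 → 8 → 6.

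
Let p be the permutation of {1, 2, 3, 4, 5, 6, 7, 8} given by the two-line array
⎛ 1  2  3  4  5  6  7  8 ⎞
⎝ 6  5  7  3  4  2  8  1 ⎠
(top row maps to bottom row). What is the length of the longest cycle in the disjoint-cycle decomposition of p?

8

Decomposing into disjoint cycles gives (1 6 2 5 4 3 7 8); the longest has length 8.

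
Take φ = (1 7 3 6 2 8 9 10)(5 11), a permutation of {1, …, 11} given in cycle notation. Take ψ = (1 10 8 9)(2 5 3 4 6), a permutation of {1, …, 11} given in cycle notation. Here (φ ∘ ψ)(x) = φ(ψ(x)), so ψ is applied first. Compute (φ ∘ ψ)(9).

(φ ∘ ψ)(9) = φ(ψ(9)). ψ(9) = 1, then φ(1) = 7. So (φ ∘ ψ)(9) = 7.

7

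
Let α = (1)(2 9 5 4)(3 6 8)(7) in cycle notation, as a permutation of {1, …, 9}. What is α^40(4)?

4 lies in the 4-cycle (2 9 5 4).
Since the cycle has length 4, α^40 acts on it the same as α^0 (40 mod 4 = 0).
So α^40(4) = 4.

4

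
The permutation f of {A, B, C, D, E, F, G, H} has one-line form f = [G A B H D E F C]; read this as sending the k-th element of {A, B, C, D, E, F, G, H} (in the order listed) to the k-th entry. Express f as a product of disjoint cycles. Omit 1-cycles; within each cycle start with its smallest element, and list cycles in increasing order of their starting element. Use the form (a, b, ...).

Iterating f from A gives A → G → F → E → D → H → C → B → A; that is the 8-cycle (A, G, F, E, D, H, C, B).
Continuing from each remaining unvisited element yields (A, G, F, E, D, H, C, B).

(A, G, F, E, D, H, C, B)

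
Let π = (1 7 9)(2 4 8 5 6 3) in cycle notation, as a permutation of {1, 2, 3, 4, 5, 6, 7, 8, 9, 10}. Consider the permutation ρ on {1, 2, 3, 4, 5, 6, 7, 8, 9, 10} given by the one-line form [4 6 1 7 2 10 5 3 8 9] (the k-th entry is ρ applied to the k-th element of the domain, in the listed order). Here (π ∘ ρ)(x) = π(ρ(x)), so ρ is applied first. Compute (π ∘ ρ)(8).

2

First apply ρ: ρ(8) = 3, then π(3) = 2. Thus (π ∘ ρ)(8) = 2.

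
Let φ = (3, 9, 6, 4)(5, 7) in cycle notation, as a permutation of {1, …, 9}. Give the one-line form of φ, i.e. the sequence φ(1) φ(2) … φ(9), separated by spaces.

Image by image: 1→1, 2→2, 3→9, 4→3, 5→7, 6→4, 7→5, 8→8, 9→6.
So the one-line form is 1 2 9 3 7 4 5 8 6.

1 2 9 3 7 4 5 8 6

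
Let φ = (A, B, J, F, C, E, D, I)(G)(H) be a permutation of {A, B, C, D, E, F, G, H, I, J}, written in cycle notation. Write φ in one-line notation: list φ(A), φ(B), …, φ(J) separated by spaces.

Reading each image from the cycles: A↦B, B↦J, C↦E, D↦I, E↦D, F↦C, G↦G, H↦H, I↦A, J↦F.
So the one-line form is B J E I D C G H A F.

B J E I D C G H A F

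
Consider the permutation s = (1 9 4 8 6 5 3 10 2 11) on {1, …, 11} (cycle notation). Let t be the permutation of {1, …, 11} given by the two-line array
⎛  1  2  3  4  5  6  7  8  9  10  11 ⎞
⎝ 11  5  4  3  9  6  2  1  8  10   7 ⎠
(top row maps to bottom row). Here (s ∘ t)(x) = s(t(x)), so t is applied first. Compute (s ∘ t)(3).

First apply t: t(3) = 4, then s(4) = 8. Thus (s ∘ t)(3) = 8.

8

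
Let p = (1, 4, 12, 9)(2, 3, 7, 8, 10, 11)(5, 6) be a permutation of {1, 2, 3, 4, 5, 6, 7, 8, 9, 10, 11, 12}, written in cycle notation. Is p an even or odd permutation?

The cycle lengths are 6, 4, 2.
A cycle is odd iff its length is even; p has 3 even-length cycles, so sgn(p) = (−1)^3 and p is odd.

odd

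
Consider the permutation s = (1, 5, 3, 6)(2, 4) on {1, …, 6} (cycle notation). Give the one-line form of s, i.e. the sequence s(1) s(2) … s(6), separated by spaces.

5 4 6 2 3 1

Each element maps to the next entry in its cycle (wrapping to the front): 1↦5, 2↦4, 3↦6, 4↦2, 5↦3, 6↦1.
Listing these in domain order gives 5 4 6 2 3 1.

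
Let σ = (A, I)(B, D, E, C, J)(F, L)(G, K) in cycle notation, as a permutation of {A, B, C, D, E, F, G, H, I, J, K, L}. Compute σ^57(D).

C

D lies in the 5-cycle (B, D, E, C, J).
Since the cycle has length 5, σ^57 acts on it the same as σ^2 (57 mod 5 = 2).
Stepping 2 places around the cycle: D → E → C.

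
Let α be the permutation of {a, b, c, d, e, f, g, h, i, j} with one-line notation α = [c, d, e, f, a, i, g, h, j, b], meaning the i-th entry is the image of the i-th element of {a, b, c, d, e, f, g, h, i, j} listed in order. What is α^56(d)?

Tracing d → f → … returns to d after 5 steps, so d lies in a 5-cycle (b d f i j).
On a 5-cycle, α^5 is the identity, so α^56 = α^1 there (56 ≡ 1 mod 5).
Advancing 1 step from d: d → f.

f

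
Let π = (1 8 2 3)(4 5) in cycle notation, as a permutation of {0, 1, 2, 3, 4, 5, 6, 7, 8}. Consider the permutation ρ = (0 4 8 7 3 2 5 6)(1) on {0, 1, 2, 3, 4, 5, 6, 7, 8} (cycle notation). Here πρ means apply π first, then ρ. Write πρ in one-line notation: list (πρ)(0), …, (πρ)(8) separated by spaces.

Chase each element through π then ρ: 0 → 0 → 4; 1 → 8 → 7; 2 → 3 → 2; 3 → 1 → 1; 4 → 5 → 6; 5 → 4 → 8; 6 → 6 → 0; 7 → 7 → 3; 8 → 2 → 5.
So πρ in one-line form is 4 7 2 1 6 8 0 3 5.

4 7 2 1 6 8 0 3 5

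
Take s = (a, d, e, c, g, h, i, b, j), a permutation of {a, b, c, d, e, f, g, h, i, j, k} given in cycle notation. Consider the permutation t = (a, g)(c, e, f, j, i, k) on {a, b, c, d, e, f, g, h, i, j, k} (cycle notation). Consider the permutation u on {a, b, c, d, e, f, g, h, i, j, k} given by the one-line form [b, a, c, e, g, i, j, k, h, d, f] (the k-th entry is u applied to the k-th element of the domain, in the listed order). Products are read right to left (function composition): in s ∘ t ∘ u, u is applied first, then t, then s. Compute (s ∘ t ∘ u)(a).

Apply the permutations in order: u(a) = b, then t(b) = b, then s(b) = j. So (s ∘ t ∘ u)(a) = j.

j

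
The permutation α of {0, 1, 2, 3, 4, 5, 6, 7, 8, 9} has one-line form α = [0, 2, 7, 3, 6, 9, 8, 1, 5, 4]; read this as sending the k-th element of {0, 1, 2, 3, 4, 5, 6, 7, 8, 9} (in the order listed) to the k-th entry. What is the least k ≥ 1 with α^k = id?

15

Writing α as disjoint cycles, the cycle lengths are 5, 3, 1, 1.
The order is lcm(5, 3) = 15.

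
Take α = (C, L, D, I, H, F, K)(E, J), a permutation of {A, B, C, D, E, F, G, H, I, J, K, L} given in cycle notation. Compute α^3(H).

C

H lies in the 7-cycle (C, L, D, I, H, F, K).
Stepping 3 places around the cycle: H → F → K → C.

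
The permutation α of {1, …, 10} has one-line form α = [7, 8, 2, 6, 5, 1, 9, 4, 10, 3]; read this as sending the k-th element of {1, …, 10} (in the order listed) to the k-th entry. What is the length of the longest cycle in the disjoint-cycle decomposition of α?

9

Decomposing into disjoint cycles gives (1, 7, 9, 10, 3, 2, 8, 4, 6); the longest has length 9.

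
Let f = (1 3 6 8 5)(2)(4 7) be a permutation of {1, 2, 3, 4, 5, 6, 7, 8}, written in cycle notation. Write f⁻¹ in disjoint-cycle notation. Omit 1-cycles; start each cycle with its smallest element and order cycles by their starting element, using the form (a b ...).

(1 5 8 6 3)(4 7)

The inverse reverses each cycle.
After reversing and putting each cycle's least element first, f⁻¹ = (1 5 8 6 3)(4 7).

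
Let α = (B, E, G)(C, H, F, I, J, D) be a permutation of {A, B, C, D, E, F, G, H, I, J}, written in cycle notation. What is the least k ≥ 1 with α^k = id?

6

The disjoint cycles have lengths 6, 3, 1.
Since disjoint cycles commute, ord(α) = lcm(6, 3) = 6.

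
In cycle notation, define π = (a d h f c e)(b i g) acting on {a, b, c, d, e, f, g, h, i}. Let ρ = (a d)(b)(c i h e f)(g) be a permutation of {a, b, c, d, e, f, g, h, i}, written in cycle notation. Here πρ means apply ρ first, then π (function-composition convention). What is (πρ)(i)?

f

First apply ρ: ρ(i) = h, then π(h) = f. Thus (πρ)(i) = f.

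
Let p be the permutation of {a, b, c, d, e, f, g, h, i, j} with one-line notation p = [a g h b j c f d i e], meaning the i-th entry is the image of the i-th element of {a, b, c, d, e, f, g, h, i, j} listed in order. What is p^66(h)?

h

Tracing h → d → … returns to h after 6 steps, so h lies in a 6-cycle (b g f c h d).
Since the cycle has length 6, p^66 acts on it the same as p^0 (66 mod 6 = 0).
So p^66(h) = h.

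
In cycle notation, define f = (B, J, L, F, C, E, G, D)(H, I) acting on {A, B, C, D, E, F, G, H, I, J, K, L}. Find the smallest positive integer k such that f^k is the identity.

The disjoint cycles have lengths 8, 2, 1, 1.
Since disjoint cycles commute, ord(f) = lcm(8, 2) = 8.

8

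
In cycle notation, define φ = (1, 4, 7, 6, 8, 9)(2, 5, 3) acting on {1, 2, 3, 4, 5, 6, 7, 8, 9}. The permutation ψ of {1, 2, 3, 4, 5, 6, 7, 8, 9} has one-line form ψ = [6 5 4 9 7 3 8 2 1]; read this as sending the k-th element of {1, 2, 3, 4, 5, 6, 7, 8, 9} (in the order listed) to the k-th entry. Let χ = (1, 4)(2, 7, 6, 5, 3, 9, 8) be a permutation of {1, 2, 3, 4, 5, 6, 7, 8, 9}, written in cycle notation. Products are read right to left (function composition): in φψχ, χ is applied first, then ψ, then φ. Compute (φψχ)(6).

Apply the permutations in order: χ(6) = 5, then ψ(5) = 7, then φ(7) = 6. So (φψχ)(6) = 6.

6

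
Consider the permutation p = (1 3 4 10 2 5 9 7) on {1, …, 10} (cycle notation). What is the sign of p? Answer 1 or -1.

The cycle lengths are 8, 1, 1.
A cycle is odd iff its length is even; p has 1 even-length cycle, so sgn(p) = (−1)^1 and p is odd.

-1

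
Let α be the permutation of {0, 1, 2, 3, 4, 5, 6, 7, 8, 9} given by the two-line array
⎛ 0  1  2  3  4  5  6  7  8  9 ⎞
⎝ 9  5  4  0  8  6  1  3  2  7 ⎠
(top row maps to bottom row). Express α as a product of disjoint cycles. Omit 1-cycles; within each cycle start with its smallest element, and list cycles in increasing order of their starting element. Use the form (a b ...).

Start at 0 and follow images: 0 → 9 → 7 → 3 → 0, giving the cycle (0 9 7 3).
Repeating from the next unused element and collecting all non-trivial cycles gives (0 9 7 3)(1 5 6)(2 4 8).

(0 9 7 3)(1 5 6)(2 4 8)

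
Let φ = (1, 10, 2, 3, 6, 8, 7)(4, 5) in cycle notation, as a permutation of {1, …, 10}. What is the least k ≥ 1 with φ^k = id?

14

The disjoint cycles have lengths 7, 2, 1.
The order is lcm(7, 2) = 14.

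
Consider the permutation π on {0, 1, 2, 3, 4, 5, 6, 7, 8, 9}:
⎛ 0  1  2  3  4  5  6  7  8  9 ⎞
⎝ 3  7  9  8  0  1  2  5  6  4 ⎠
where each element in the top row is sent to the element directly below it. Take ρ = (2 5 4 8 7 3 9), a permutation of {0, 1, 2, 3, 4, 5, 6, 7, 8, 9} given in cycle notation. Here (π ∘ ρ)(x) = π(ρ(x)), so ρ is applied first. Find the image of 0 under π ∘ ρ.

3

First apply ρ: ρ(0) = 0, then π(0) = 3. Thus (π ∘ ρ)(0) = 3.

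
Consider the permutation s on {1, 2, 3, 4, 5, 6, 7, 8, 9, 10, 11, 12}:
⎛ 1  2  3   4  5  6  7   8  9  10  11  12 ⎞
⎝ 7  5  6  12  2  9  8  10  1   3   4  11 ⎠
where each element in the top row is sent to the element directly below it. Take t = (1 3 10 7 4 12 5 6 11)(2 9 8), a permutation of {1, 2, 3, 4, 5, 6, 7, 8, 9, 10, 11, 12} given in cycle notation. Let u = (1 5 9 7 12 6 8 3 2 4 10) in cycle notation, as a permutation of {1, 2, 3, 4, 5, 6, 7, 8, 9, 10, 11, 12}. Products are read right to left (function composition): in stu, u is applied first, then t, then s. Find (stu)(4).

8

(stu)(4) = s(t(u(4))). u(4) = 10, then t(10) = 7, then s(7) = 8, so the result is 8.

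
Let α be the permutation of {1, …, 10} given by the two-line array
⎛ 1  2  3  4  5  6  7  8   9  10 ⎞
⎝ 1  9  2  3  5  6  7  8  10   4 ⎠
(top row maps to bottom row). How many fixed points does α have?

The fixed points (elements with α(x) = x) are {1, 5, 6, 7, 8}, so there are 5.

5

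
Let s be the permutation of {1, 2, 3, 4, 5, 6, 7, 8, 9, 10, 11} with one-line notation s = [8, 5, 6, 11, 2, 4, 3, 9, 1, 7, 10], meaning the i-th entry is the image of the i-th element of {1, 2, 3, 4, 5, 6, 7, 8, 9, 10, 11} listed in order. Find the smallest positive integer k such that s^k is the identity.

The disjoint-cycle form of s has cycle lengths 6, 3, 2.
The order of s is the least common multiple of its cycle lengths: lcm(6, 3, 2) = 6.

6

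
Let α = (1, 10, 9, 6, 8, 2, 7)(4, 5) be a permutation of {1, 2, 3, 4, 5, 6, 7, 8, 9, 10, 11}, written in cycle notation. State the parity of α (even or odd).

odd

The cycle lengths are 7, 2, 1, 1.
A cycle of length ℓ contributes ℓ−1 transpositions, so α is a product of 6 + 1 = 7 transpositions — odd.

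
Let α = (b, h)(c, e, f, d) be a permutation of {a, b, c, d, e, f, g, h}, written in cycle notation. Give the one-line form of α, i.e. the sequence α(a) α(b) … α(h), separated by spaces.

a h e c f d g b

Reading each image from the cycles: a↦a, b↦h, c↦e, d↦c, e↦f, f↦d, g↦g, h↦b.
So the one-line form is a h e c f d g b.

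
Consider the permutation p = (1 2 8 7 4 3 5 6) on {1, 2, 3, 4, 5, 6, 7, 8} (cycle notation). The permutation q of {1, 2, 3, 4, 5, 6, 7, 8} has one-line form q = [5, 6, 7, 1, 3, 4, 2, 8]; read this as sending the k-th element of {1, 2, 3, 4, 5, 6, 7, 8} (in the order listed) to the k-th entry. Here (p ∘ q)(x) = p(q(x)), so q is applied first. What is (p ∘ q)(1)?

6

(p ∘ q)(1) = p(q(1)). q(1) = 5, then p(5) = 6. So (p ∘ q)(1) = 6.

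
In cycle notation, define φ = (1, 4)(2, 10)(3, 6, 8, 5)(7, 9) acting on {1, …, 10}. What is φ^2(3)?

8

3 lies in the 4-cycle (3, 6, 8, 5).
Advancing 2 steps from 3: 3 → 6 → 8.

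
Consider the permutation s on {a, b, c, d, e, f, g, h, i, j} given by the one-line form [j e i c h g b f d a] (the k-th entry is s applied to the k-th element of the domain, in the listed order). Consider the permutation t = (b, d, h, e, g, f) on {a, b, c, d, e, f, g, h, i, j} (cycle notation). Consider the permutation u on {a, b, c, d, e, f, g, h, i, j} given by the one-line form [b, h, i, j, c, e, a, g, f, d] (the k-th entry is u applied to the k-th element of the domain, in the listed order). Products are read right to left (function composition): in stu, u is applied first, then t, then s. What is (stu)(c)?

d

(stu)(c) = s(t(u(c))). u(c) = i, then t(i) = i, then s(i) = d, so the result is d.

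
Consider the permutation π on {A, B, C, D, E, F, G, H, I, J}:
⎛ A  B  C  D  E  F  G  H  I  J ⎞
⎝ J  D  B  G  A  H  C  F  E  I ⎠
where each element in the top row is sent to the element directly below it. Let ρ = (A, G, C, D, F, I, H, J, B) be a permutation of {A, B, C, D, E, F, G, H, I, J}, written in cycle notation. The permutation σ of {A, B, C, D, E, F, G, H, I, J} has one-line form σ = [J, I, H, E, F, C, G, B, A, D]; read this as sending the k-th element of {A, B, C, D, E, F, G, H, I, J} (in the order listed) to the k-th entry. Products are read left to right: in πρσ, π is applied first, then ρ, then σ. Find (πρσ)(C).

J

Apply the permutations in order: π(C) = B, then ρ(B) = A, then σ(A) = J. So (πρσ)(C) = J.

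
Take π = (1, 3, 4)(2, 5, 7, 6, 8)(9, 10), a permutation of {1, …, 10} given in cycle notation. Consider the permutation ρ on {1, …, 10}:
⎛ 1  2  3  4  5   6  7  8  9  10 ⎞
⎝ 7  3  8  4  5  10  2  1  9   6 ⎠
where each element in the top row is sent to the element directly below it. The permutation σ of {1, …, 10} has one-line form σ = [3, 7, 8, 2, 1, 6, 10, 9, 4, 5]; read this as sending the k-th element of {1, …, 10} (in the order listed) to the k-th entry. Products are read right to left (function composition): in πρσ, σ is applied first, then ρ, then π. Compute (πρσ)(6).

9

Chase 6: σ(6) = 6; ρ(6) = 10; π(10) = 9. Hence (πρσ)(6) = 9.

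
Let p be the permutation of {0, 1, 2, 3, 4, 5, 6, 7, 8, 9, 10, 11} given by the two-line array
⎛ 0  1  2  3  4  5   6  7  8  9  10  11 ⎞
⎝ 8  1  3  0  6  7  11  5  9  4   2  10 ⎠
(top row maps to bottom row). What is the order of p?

18

The disjoint-cycle form of p has cycle lengths 9, 2, 1.
The order of p is the least common multiple of its cycle lengths: lcm(9, 2) = 18.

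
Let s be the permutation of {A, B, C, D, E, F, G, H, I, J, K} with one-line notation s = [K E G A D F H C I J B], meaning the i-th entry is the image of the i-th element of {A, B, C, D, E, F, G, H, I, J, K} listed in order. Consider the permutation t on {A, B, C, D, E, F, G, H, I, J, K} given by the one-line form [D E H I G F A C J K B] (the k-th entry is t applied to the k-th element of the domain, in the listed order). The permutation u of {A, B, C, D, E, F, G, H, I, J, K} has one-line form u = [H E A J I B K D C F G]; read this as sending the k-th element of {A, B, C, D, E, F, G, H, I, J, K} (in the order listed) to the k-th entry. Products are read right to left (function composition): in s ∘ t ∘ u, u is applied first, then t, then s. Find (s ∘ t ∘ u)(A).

Chase A: u(A) = H; t(H) = C; s(C) = G. Hence (s ∘ t ∘ u)(A) = G.

G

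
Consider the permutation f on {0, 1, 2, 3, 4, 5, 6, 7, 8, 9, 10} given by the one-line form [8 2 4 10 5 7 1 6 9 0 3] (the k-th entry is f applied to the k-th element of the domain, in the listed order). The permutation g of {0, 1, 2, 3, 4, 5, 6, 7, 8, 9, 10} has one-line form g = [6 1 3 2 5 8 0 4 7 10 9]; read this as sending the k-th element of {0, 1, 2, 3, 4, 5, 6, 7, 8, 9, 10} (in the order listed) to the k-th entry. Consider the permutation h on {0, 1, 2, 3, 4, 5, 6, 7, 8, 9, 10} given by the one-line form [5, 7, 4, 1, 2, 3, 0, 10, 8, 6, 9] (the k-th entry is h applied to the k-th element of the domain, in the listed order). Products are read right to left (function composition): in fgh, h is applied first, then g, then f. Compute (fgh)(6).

Apply the permutations in order: h(6) = 0, then g(0) = 6, then f(6) = 1. So (fgh)(6) = 1.

1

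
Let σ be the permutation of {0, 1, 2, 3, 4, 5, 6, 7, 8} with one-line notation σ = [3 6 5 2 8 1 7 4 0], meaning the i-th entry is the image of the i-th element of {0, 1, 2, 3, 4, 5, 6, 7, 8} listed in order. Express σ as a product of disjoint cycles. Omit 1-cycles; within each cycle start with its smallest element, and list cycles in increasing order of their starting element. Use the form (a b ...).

Iterating σ from 0 gives 0 → 3 → 2 → 5 → 1 → 6 → 7 → 4 → 8 → 0; that is the 9-cycle (0 3 2 5 1 6 7 4 8).
Continuing from each remaining unvisited element yields (0 3 2 5 1 6 7 4 8).

(0 3 2 5 1 6 7 4 8)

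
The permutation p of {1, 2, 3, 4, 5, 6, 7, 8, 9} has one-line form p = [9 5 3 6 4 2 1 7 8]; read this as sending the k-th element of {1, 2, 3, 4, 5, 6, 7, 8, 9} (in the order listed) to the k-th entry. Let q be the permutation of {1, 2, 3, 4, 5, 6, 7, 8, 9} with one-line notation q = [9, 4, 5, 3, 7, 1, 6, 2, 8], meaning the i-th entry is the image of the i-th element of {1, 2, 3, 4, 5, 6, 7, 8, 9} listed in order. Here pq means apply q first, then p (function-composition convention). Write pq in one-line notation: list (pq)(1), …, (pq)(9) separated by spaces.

8 6 4 3 1 9 2 5 7

(pq)(x) = p(q(x)). Computing each image: p(q(1)) = p(9) = 8, p(q(2)) = p(4) = 6, p(q(3)) = p(5) = 4, p(q(4)) = p(3) = 3, p(q(5)) = p(7) = 1, p(q(6)) = p(1) = 9, p(q(7)) = p(6) = 2, p(q(8)) = p(2) = 5, p(q(9)) = p(8) = 7.
Hence pq = [8 6 4 3 1 9 2 5 7].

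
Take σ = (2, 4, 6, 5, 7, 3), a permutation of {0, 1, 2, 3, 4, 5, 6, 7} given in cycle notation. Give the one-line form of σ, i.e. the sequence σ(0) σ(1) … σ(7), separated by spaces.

Each element maps to the next entry in its cycle (wrapping to the front): 0→0, 1→1, 2→4, 3→2, 4→6, 5→7, 6→5, 7→3.
Listing these in domain order gives 0 1 4 2 6 7 5 3.

0 1 4 2 6 7 5 3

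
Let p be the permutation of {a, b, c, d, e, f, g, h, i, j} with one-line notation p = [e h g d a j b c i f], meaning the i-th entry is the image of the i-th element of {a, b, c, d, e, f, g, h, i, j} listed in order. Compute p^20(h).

Tracing h → c → … returns to h after 4 steps, so h lies in a 4-cycle (b h c g).
Since the cycle has length 4, p^20 acts on it the same as p^0 (20 mod 4 = 0).
So p^20(h) = h.

h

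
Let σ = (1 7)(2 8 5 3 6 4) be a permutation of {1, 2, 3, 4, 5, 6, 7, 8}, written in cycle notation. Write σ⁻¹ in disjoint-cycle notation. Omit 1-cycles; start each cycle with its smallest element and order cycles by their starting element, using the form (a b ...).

(1 7)(2 4 6 3 5 8)

Inverting a permutation written in cycle notation just reverses the order within every cycle.
After reversing and putting each cycle's least element first, σ⁻¹ = (1 7)(2 4 6 3 5 8).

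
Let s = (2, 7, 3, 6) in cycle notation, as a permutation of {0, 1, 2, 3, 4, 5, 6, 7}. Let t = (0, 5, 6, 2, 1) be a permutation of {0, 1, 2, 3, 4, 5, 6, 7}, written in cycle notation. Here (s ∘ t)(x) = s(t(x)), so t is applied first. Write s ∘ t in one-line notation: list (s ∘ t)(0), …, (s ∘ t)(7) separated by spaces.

5 0 1 6 4 2 7 3

Chase each element through t then s: 0 → 5 → 5; 1 → 0 → 0; 2 → 1 → 1; 3 → 3 → 6; 4 → 4 → 4; 5 → 6 → 2; 6 → 2 → 7; 7 → 7 → 3.
So s ∘ t in one-line form is 5 0 1 6 4 2 7 3.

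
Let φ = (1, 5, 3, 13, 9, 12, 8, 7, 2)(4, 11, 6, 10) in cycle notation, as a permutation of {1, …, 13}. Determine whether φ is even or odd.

The cycle lengths are 9, 4.
A cycle of length ℓ contributes ℓ−1 transpositions, so φ is a product of 8 + 3 = 11 transpositions — odd.

odd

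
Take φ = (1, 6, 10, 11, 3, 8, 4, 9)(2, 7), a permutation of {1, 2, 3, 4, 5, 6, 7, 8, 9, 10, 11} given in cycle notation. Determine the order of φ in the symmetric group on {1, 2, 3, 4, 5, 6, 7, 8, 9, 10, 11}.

8

The disjoint cycles have lengths 8, 2, 1.
Since disjoint cycles commute, ord(φ) = lcm(8, 2) = 8.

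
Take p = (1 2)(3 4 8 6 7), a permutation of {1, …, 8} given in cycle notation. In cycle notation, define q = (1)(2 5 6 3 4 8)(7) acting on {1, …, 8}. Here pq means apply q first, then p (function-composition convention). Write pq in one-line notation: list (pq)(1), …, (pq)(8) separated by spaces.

(pq)(x) = p(q(x)). Computing each image: p(q(1)) = p(1) = 2, p(q(2)) = p(5) = 5, p(q(3)) = p(4) = 8, p(q(4)) = p(8) = 6, p(q(5)) = p(6) = 7, p(q(6)) = p(3) = 4, p(q(7)) = p(7) = 3, p(q(8)) = p(2) = 1.
Hence pq = [2 5 8 6 7 4 3 1].

2 5 8 6 7 4 3 1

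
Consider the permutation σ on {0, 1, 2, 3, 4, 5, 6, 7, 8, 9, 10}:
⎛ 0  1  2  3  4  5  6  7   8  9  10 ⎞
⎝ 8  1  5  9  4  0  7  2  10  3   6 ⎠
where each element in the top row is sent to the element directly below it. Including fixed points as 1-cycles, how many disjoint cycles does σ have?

The cycle decomposition is (0 8 10 6 7 2 5)(1)(3 9)(4), which has 4 cycles (counting 1-cycles).

4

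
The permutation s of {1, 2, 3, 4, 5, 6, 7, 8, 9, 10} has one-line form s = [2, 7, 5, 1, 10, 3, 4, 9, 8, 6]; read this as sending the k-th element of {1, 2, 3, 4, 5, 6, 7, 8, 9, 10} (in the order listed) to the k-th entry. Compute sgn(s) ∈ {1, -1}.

In disjoint-cycle form the cycle lengths are 4, 4, 2.
A cycle of length ℓ contributes ℓ−1 transpositions, so s is a product of 3 + 3 + 1 = 7 transpositions — odd.

-1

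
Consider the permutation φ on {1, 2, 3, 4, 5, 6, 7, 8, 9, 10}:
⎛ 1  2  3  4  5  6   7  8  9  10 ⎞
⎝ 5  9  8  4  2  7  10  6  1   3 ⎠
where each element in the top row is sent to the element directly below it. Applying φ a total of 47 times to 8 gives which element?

Tracing 8 → 6 → … returns to 8 after 5 steps, so 8 lies in a 5-cycle (3, 8, 6, 7, 10).
On a 5-cycle, φ^5 is the identity, so φ^47 = φ^2 there (47 ≡ 2 mod 5).
Advancing 2 steps from 8: 8 → 6 → 7.

7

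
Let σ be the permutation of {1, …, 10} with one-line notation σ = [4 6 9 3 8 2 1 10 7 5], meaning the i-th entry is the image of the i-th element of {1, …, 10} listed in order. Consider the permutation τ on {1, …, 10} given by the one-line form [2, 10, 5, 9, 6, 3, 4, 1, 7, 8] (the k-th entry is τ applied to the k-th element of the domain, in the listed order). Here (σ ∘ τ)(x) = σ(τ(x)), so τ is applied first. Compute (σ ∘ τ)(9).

(σ ∘ τ)(9) = σ(τ(9)). τ(9) = 7, then σ(7) = 1. So (σ ∘ τ)(9) = 1.

1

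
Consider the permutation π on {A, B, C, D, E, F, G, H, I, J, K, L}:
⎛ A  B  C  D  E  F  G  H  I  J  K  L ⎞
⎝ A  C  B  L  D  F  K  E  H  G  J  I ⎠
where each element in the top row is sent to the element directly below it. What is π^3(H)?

L

Tracing H → E → … returns to H after 5 steps, so H lies in a 5-cycle (D L I H E).
Stepping 3 places around the cycle: H → E → D → L.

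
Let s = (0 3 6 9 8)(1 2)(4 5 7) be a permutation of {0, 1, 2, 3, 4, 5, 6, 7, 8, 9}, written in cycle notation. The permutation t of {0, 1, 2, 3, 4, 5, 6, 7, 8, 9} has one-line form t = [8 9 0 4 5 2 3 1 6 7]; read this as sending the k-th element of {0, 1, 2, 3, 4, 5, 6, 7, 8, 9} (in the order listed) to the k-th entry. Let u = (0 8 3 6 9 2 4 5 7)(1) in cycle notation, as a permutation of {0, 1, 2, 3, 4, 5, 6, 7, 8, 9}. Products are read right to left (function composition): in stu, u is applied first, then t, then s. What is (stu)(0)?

9

Chase 0: u(0) = 8; t(8) = 6; s(6) = 9. Hence (stu)(0) = 9.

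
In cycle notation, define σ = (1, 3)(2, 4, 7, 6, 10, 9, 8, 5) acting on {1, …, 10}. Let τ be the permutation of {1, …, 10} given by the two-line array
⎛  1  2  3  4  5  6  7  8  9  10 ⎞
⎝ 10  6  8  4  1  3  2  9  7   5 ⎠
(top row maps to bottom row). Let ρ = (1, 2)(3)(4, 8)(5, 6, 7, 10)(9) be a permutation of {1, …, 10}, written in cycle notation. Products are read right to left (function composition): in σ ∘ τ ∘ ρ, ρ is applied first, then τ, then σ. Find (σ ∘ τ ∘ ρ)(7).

2

Apply the permutations in order: ρ(7) = 10, then τ(10) = 5, then σ(5) = 2. So (σ ∘ τ ∘ ρ)(7) = 2.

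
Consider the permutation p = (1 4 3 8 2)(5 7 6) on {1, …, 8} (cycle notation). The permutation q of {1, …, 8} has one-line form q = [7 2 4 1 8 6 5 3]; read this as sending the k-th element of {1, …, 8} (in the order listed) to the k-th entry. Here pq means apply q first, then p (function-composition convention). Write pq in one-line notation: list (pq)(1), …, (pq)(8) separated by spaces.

(pq)(x) = p(q(x)). Computing each image: p(q(1)) = p(7) = 6, p(q(2)) = p(2) = 1, p(q(3)) = p(4) = 3, p(q(4)) = p(1) = 4, p(q(5)) = p(8) = 2, p(q(6)) = p(6) = 5, p(q(7)) = p(5) = 7, p(q(8)) = p(3) = 8.
Hence pq = [6 1 3 4 2 5 7 8].

6 1 3 4 2 5 7 8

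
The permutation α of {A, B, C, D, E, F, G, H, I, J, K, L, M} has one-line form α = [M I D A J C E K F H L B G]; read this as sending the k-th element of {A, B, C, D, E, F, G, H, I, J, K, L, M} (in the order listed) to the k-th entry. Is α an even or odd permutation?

even

In disjoint-cycle form the cycle lengths are 13.
A cycle is odd iff its length is even; α has 0 even-length cycles, so sgn(α) = (−1)^0 and α is even.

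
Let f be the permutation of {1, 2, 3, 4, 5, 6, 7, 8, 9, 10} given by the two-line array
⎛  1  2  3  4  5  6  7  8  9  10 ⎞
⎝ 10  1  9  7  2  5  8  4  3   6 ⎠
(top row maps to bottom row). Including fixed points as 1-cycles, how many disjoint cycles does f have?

The cycle decomposition is (1, 10, 6, 5, 2)(3, 9)(4, 7, 8), which has 3 cycles (counting 1-cycles).

3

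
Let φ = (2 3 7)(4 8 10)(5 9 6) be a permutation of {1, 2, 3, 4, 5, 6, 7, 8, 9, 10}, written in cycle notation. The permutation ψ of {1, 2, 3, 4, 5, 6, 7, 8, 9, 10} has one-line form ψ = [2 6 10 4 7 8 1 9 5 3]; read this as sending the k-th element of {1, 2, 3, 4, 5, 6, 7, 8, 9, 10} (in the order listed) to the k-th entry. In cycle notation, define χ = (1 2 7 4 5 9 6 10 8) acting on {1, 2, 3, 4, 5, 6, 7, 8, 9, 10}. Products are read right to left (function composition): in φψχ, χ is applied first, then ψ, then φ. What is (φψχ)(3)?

4

Chase 3: χ(3) = 3; ψ(3) = 10; φ(10) = 4. Hence (φψχ)(3) = 4.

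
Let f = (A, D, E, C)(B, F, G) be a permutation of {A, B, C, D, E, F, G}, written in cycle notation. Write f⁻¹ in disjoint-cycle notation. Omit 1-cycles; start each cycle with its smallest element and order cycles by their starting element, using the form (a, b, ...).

(A, C, E, D)(B, G, F)

Inverting a permutation written in cycle notation just reverses the order within every cycle.
Reversing each cycle of f and rotating so the smallest element leads gives (A, C, E, D)(B, G, F).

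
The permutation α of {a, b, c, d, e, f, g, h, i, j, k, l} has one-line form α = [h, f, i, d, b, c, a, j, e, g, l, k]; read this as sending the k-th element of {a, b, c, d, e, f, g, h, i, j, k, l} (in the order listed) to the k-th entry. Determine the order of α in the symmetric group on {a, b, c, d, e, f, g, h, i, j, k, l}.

Decomposing into disjoint cycles gives cycle lengths 5, 4, 2, 1.
Since disjoint cycles commute, ord(α) = lcm(5, 4, 2) = 20.

20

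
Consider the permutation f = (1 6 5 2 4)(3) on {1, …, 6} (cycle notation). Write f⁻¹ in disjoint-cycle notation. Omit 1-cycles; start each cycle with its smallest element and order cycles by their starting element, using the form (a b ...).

(1 4 2 5 6)

Inverting a permutation written in cycle notation just reverses the order within every cycle.
After reversing and putting each cycle's least element first, f⁻¹ = (1 4 2 5 6).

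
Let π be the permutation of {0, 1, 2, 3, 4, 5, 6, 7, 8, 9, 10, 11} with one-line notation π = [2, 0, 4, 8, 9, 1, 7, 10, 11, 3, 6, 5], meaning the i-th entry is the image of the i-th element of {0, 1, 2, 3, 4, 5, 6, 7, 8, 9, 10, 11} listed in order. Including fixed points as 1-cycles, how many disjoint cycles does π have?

The cycle decomposition is (0, 2, 4, 9, 3, 8, 11, 5, 1)(6, 7, 10), which has 2 cycles (counting 1-cycles).

2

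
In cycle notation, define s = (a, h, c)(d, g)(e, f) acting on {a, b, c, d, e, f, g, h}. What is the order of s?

6

The cycle type of s is (3, 2, 2, 1).
The order of s is the least common multiple of its cycle lengths: lcm(3, 2, 2) = 6.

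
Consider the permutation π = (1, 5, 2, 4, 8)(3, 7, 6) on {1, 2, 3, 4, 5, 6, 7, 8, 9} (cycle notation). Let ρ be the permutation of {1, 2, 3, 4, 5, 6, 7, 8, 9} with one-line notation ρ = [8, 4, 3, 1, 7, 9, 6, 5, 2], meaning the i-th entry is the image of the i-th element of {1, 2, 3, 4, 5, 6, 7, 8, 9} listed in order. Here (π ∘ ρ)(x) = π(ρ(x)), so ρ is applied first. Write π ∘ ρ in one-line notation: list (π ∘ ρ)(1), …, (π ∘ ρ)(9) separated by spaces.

For each element, apply ρ then π: 1 → 8 → 1; 2 → 4 → 8; 3 → 3 → 7; 4 → 1 → 5; 5 → 7 → 6; 6 → 9 → 9; 7 → 6 → 3; 8 → 5 → 2; 9 → 2 → 4.
So π ∘ ρ in one-line form is 1 8 7 5 6 9 3 2 4.

1 8 7 5 6 9 3 2 4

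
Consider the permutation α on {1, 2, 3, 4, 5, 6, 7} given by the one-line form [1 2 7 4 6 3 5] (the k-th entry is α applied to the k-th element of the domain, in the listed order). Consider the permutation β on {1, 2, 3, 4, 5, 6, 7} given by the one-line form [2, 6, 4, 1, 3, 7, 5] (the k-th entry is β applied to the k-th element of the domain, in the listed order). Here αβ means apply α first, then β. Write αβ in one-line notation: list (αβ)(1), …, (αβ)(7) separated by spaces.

2 6 5 1 7 4 3

(αβ)(x) = β(α(x)). Computing each image: β(α(1)) = β(1) = 2, β(α(2)) = β(2) = 6, β(α(3)) = β(7) = 5, β(α(4)) = β(4) = 1, β(α(5)) = β(6) = 7, β(α(6)) = β(3) = 4, β(α(7)) = β(5) = 3.
Hence αβ = [2 6 5 1 7 4 3].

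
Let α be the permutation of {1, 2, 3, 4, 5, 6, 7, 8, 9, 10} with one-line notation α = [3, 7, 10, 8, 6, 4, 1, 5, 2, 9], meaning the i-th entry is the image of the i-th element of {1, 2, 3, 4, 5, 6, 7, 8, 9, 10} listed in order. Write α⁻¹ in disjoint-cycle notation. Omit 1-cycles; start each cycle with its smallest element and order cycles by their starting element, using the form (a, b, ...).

First write α in disjoint cycles: (1, 3, 10, 9, 2, 7)(4, 8, 5, 6).
The inverse reverses every cycle; in canonical form, α⁻¹ = (1, 7, 2, 9, 10, 3)(4, 6, 5, 8).

(1, 7, 2, 9, 10, 3)(4, 6, 5, 8)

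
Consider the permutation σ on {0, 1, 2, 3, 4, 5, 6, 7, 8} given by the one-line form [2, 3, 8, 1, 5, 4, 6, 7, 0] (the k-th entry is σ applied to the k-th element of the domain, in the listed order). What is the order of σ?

6

Decomposing into disjoint cycles gives cycle lengths 3, 2, 2, 1, 1.
The order is lcm(3, 2, 2) = 6.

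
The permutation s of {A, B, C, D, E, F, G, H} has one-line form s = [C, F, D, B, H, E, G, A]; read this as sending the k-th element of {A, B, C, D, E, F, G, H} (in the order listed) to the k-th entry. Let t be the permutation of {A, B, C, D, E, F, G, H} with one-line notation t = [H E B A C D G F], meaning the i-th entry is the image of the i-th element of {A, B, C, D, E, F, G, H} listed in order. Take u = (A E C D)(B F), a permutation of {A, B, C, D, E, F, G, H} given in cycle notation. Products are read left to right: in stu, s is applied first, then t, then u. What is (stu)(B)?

(stu)(B) = u(t(s(B))). s(B) = F, then t(F) = D, then u(D) = A, so the result is A.

A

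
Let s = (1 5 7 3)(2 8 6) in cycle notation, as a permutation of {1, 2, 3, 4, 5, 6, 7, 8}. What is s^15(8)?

8 lies in the 3-cycle (2 8 6).
Powers repeat with period 3 on this cycle, and 15 mod 3 = 0, so s^15(8) = s^0(8).
So s^15(8) = 8.

8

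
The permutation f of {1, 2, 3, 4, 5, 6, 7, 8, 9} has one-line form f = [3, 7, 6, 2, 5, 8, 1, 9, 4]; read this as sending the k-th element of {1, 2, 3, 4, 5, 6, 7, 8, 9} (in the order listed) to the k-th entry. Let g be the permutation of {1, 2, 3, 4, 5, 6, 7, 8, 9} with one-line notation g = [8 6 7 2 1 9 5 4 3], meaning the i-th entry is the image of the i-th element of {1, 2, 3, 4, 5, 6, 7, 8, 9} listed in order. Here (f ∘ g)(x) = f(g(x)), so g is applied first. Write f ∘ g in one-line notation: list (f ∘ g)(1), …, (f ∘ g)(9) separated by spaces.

Chase each element through g then f: 1 → 8 → 9; 2 → 6 → 8; 3 → 7 → 1; 4 → 2 → 7; 5 → 1 → 3; 6 → 9 → 4; 7 → 5 → 5; 8 → 4 → 2; 9 → 3 → 6.
So f ∘ g in one-line form is 9 8 1 7 3 4 5 2 6.

9 8 1 7 3 4 5 2 6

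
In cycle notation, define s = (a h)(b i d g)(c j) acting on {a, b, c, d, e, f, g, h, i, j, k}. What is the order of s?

The cycle type of s is (4, 2, 2, 1, 1, 1).
Since disjoint cycles commute, ord(s) = lcm(4, 2, 2) = 4.

4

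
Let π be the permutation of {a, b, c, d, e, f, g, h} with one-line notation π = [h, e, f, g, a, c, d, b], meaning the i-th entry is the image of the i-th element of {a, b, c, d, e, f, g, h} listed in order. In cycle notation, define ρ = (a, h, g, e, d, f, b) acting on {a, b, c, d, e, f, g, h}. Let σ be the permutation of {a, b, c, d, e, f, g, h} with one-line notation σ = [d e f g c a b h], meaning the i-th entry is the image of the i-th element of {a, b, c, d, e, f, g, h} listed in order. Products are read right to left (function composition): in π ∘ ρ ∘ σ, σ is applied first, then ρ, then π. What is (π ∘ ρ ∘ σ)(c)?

Chase c: σ(c) = f; ρ(f) = b; π(b) = e. Hence (π ∘ ρ ∘ σ)(c) = e.

e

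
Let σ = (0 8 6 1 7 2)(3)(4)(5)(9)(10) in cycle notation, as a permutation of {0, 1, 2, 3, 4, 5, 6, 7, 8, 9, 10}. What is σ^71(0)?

2

0 lies in the 6-cycle (0 8 6 1 7 2).
Since the cycle has length 6, σ^71 acts on it the same as σ^5 (71 mod 6 = 5).
Stepping 5 places around the cycle: 0 → 8 → 6 → 1 → 7 → 2.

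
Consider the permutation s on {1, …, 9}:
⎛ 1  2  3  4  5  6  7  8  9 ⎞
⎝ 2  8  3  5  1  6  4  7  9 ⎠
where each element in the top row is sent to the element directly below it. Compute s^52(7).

2

Tracing 7 → 4 → … returns to 7 after 6 steps, so 7 lies in a 6-cycle (1 2 8 7 4 5).
Powers repeat with period 6 on this cycle, and 52 mod 6 = 4, so s^52(7) = s^4(7).
Stepping 4 places around the cycle: 7 → 4 → 5 → 1 → 2.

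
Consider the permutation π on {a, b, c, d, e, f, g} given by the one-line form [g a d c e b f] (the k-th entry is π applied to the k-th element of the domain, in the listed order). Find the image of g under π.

f

g is element number 7 of the domain, and entry number 7 of the one-line form is f, so π(g) = f.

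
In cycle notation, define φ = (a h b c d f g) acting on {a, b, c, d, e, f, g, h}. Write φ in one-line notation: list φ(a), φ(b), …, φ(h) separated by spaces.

h c d f e g a b

Reading each image from the cycles: a→h, b→c, c→d, d→f, e→e, f→g, g→a, h→b.
Listing these in domain order gives h c d f e g a b.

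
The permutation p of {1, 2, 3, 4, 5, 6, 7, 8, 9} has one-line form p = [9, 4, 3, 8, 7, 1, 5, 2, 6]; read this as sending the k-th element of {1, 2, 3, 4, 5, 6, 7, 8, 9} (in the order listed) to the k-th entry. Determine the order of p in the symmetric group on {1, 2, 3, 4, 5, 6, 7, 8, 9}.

6

Writing p as disjoint cycles, the cycle lengths are 3, 3, 2, 1.
Since disjoint cycles commute, ord(p) = lcm(3, 3, 2) = 6.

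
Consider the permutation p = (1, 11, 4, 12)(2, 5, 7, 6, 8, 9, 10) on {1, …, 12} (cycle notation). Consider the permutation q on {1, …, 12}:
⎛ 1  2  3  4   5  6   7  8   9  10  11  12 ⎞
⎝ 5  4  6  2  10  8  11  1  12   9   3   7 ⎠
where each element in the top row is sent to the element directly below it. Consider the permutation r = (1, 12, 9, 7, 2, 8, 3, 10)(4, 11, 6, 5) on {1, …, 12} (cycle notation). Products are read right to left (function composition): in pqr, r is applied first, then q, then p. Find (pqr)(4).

Chase 4: r(4) = 11; q(11) = 3; p(3) = 3. Hence (pqr)(4) = 3.

3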